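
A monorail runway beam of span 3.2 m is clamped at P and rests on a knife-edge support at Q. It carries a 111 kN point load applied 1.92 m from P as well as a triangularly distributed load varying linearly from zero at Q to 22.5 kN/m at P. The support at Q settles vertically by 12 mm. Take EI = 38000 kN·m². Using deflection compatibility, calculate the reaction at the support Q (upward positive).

Take the reaction at Q as the redundant and release it; the primary structure is a cantilever fixed at P.
Deflection at Q on the released cantilever, summing each load's contribution:
  point load 111 at a = 1.92: Pa²(3L − a)/(6EI) = 523.8/EI
  triangular load, peak 22.5 at the fixed end: w₀L⁴/(30EI) = 78.64/EI
  δ_0 = 602.4/EI
Tip deflection under a unit load at Q: L³/(3EI) = 10.92/EI.
With EI = 38000 kN·m²: δ_0 = 0.015853 m and δ_{QQ} = 0.000287 m/kN.
Compatibility — the beam at Q must follow the support down by 0.012 m: δ_0 − R_Q·δ_{QQ} = 0.012, so R_Q = (0.015853 − 0.012)/0.000287 = 13.4 kN.

R_Q = 13.4 kN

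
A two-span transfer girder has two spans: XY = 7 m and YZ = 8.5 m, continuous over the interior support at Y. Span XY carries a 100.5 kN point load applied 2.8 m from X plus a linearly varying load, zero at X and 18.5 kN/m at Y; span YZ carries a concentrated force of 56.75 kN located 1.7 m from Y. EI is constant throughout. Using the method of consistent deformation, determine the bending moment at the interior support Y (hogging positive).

Insert a hinge at Y; M_Y is the redundant, and each span becomes simply supported.
End slopes at the hinge Y, treating each span as simply supported:
  span XY: point load 100.5 at a = 2.8: Pab(L + a)/(6LEI) = 275.8/EI
  span XY: triangular load, peak 18.5: w₀L³/(45EI) = 141/EI
  span YZ: point load 56.75 at a = 1.7: Pab(L + b)/(6LEI) = 196.8/EI
  relative rotation θ_0 = (416.8 + 196.8)/EI = 613.6/EI
A unit hogging moment at Y produces rotation L₁/(3EI) + L₂/(3EI) = 5.167/EI.
Slope continuity at Y: θ_0 = M_Y·5.167/EI, so M_Y = 613.6/5.167 = 118.8 kN·m (hogging).

M_Y = 118.8 kN·m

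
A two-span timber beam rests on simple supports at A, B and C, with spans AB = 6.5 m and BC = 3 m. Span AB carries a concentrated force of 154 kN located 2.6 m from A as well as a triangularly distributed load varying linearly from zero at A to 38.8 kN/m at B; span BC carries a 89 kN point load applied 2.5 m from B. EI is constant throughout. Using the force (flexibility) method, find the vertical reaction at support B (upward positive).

Insert a hinge at B; M_B is the redundant, and each span becomes simply supported.
Rotations at B on the released spans (each span's end-slope, ×1/EI):
  span AB: point load 154 at a = 2.6: Pab(L + a)/(6LEI) = 364.4/EI
  span AB: triangular load, peak 38.8: w₀L³/(45EI) = 236.8/EI
  span BC: point load 89 at a = 2.5: Pab(L + b)/(6LEI) = 21.63/EI
  relative rotation θ_0 = (601.2 + 21.63)/EI = 622.8/EI
A unit hogging moment at B produces rotation L₁/(3EI) + L₂/(3EI) = 3.167/EI.
Slope continuity at B: θ_0 = M_B·3.167/EI, so M_B = 622.8/3.167 = 196.7 kN·m (hogging).
Span AB, ΣM about A with M_B applied at B: R_B^{AB}·6.5 = 946.8 + 196.7, so R_B^{AB} = 175.9 kN and R_A = 280.1 − 175.9 = 104.2 kN.
Span BC, ΣM about C: R_B^{BC}·3 = 44.5 + 196.7, so R_B^{BC} = 80.39 kN and R_C = 89 − 80.39 = 8.61 kN.
R_B = 175.9 + 80.39 = 256.3 kN.

R_B = 256.3 kN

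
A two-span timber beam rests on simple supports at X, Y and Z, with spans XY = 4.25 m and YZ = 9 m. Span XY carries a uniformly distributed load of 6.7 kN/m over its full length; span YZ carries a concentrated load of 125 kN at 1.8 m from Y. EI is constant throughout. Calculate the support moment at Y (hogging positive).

Release continuity at Y by inserting a hinge; the redundant is the internal moment M_Y. The primary structure is two simply-supported spans XY and YZ.
End slopes at the hinge Y, treating each span as simply supported:
  span XY: UDL 6.7: wL³/(24EI) = 21.43/EI
  span YZ: point load 125 at a = 1.8: Pab(L + b)/(6LEI) = 486/EI
  relative rotation θ_0 = (21.43 + 486)/EI = 507.4/EI
A unit hogging moment at Y produces rotation L₁/(3EI) + L₂/(3EI) = 4.417/EI.
Compatibility: M_Y·(L₁+L₂)/(3EI) = θ_0, giving M_Y = 114.9 kN·m (hogging).

M_Y = 114.9 kN·m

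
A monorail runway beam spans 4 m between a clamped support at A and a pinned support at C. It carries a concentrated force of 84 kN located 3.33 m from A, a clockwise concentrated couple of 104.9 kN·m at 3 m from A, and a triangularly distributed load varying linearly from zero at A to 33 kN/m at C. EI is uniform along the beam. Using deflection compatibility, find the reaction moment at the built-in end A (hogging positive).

Release the roller at C. Primary structure: cantilever fixed at A.
Downward deflection at the released point C due to the loads:
  point load 84 at a = 3.33: Pa²(3L − a)/(6EI) = 1346/EI
  clockwise couple 104.9 at a = 3: M₀a(2L − a)/(2EI) = 786.8/EI
  triangular load, peak 33 at the free end: 11w₀L⁴/(120EI) = 774.4/EI
  δ_0 = 2907/EI
Tip deflection under a unit load at C: L³/(3EI) = 21.33/EI.
The prop prevents deflection at C: R_C = δ_0/δ_{CC} = 2907/21.33 = 136.3 kN.
Moment equilibrium about A: M_A = Σ(load moments about A) − R_C·L = 560.6 − 136.3×4 = 15.53 kN·m.

M_A = 15.53 kN·m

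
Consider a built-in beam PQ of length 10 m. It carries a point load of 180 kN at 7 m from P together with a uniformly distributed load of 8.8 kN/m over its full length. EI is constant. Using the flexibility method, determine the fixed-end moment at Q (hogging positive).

M_Q = 337.9 kN·m

Release both end moments; the primary structure is a simply-supported span PQ with redundants M_P and M_Q.
On the primary (simply-supported) span, the end slopes from the loading are:
  at P: point load 180 at a = 7: Pab(L + b)/(6LEI) = 819/EI
  at Q: point load 180 at a = 7: Pab(L + a)/(6LEI) = 1071/EI
  at P: UDL 8.8: wL³/(24EI) = 366.7/EI
  at Q: UDL 8.8: wL³/(24EI) = 366.7/EI
  θ_P0 = 1186/EI,  θ_Q0 = 1438/EI
Flexibility coefficients: a unit moment at one end gives L/(3EI) there and L/(6EI) at the far end, so f₁₁ = f₂₂ = 3.333/EI and f₁₂ = f₂₁ = 1.667/EI.
Compatibility — zero rotation at each built-in end:
  3.333 M_P + 1.667 M_Q = 1186
  1.667 M_P + 3.333 M_Q = 1438
Solving the pair gives M_P = 186.7 kN·m and M_Q = 337.9 kN·m (hogging).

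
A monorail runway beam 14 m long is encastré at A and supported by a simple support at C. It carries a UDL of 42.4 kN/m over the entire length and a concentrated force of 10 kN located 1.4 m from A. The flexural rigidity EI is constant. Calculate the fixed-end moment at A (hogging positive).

Remove the prop at C; the released (primary) structure is a cantilever built in at A.
Free-end deflection of the primary structure under the applied loading (downward +):
  UDL 42.4: wL⁴/(8EI) = 203605/EI
  point load 10 at a = 1.4: Pa²(3L − a)/(6EI) = 132.6/EI
  δ_0 = 203737/EI
Flexibility coefficient — unit upward force at C: δ_{CC} = L³/(3EI) = 914.7/EI.
The prop prevents deflection at C: R_C = δ_0/δ_{CC} = 203737/914.7 = 222.7 kN.
Moment equilibrium about A: M_A = Σ(load moments about A) − R_C·L = 4169 − 222.7×14 = 1051 kN·m.

M_A = 1051 kN·m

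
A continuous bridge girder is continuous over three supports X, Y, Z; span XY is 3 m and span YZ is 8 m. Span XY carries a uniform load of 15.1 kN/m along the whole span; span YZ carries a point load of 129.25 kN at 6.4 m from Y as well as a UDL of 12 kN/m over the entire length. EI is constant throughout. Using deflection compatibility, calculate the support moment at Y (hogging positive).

M_Y = 146.6 kN·m

Take M_Y as the redundant. Released structure: two simple spans XY and YZ with a hinge at Y.
End slopes at the hinge Y, treating each span as simply supported:
  span XY: UDL 15.1: wL³/(24EI) = 16.99/EI
  span YZ: point load 129.25 at a = 6.4: Pab(L + b)/(6LEI) = 264.7/EI
  span YZ: UDL 12: wL³/(24EI) = 256/EI
  relative rotation θ_0 = (16.99 + 520.7)/EI = 537.7/EI
A unit hogging moment at Y produces rotation L₁/(3EI) + L₂/(3EI) = 3.667/EI.
Compatibility: M_Y·(L₁+L₂)/(3EI) = θ_0, giving M_Y = 146.6 kN·m (hogging).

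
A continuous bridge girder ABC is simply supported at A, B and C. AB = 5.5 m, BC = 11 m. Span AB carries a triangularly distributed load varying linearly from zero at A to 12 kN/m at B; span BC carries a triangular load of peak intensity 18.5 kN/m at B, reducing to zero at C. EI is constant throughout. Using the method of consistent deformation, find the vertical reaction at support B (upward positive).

Insert a hinge at B; M_B is the redundant, and each span becomes simply supported.
End slopes at the hinge B, treating each span as simply supported:
  span AB: triangular load, peak 12: w₀L³/(45EI) = 44.37/EI
  span BC: triangular load, peak 18.5: w₀L³/(45EI) = 547.2/EI
  relative rotation θ_0 = (44.37 + 547.2)/EI = 591.6/EI
A unit hogging moment at B produces rotation L₁/(3EI) + L₂/(3EI) = 5.5/EI.
Slope continuity at B: θ_0 = M_B·5.5/EI, so M_B = 591.6/5.5 = 107.6 kN·m (hogging).
Span AB, ΣM about A with M_B applied at B: R_B^{AB}·5.5 = 121 + 107.6, so R_B^{AB} = 41.56 kN and R_A = 33 − 41.56 = -8.556 kN.
Span BC, ΣM about C: R_B^{BC}·11 = 746.2 + 107.6, so R_B^{BC} = 77.61 kN and R_C = 101.8 − 77.61 = 24.14 kN.
R_B = 41.56 + 77.61 = 119.2 kN.

R_B = 119.2 kN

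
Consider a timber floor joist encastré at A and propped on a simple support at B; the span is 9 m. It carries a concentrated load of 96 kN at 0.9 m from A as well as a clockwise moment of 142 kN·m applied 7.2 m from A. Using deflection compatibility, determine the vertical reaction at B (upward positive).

Release the roller at B. Primary structure: cantilever fixed at A.
Deflection at B on the released cantilever, summing each load's contribution:
  point load 96 at a = 0.9: Pa²(3L − a)/(6EI) = 338.3/EI
  clockwise couple 142 at a = 7.2: M₀a(2L − a)/(2EI) = 5521/EI
  δ_0 = 5859/EI
Flexibility coefficient — unit upward force at B: δ_{BB} = L³/(3EI) = 243/EI.
The prop prevents deflection at B: R_B = δ_0/δ_{BB} = 5859/243 = 24.11 kN.

R_B = 24.11 kN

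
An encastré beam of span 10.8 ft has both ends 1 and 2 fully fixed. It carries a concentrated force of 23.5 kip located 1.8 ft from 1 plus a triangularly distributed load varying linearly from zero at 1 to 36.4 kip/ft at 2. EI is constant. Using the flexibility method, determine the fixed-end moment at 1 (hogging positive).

Take the two fixed-end moments M_1, M_2 as redundants; the released structure is the simple span 12.
On the primary (simply-supported) span, the end slopes from the loading are:
  at 1: point load 23.5 at a = 1.8: Pab(L + b)/(6LEI) = 116.3/EI
  at 2: point load 23.5 at a = 1.8: Pab(L + a)/(6LEI) = 74.03/EI
  at 1: triangular load, peak 36.4: 7w₀L³/(360EI) = 891.6/EI
  at 2: triangular load, peak 36.4: w₀L³/(45EI) = 1019/EI
  θ_10 = 1008/EI,  θ_20 = 1093/EI
Flexibility coefficients: a unit moment at one end gives L/(3EI) there and L/(6EI) at the far end, so f₁₁ = f₂₂ = 3.6/EI and f₁₂ = f₂₁ = 1.8/EI.
Compatibility — zero rotation at each built-in end:
  3.6 M_1 + 1.8 M_2 = 1008
  1.8 M_1 + 3.6 M_2 = 1093
Solving the pair gives M_1 = 170.9 kip·ft and M_2 = 218.2 kip·ft (hogging).

M_1 = 170.9 kip·ft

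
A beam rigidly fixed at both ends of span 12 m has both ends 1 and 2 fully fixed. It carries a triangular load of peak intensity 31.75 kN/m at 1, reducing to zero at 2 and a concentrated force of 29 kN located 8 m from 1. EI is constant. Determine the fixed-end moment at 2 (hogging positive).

M_2 = 204 kN·m

Release both end moments; the primary structure is a simply-supported span 12 with redundants M_1 and M_2.
Simple-span end rotations at 1 and 2 under the given loads:
  at 1: triangular load, peak 31.75: w₀L³/(45EI) = 1219/EI
  at 2: triangular load, peak 31.75: 7w₀L³/(360EI) = 1067/EI
  at 1: point load 29 at a = 8: Pab(L + b)/(6LEI) = 206.2/EI
  at 2: point load 29 at a = 8: Pab(L + a)/(6LEI) = 257.8/EI
  θ_10 = 1425/EI,  θ_20 = 1325/EI
Flexibility coefficients: a unit moment at one end gives L/(3EI) there and L/(6EI) at the far end, so f₁₁ = f₂₂ = 4/EI and f₁₂ = f₂₁ = 2/EI.
Compatibility — zero rotation at each built-in end:
  4 M_1 + 2 M_2 = 1425
  2 M_1 + 4 M_2 = 1325
Solving the pair gives M_1 = 254.4 kN·m and M_2 = 204 kN·m (hogging).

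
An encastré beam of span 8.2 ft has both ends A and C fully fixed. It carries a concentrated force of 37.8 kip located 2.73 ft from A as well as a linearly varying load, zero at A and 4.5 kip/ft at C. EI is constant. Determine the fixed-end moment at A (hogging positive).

M_A = 56.01 kip·ft

Take the two fixed-end moments M_A, M_C as redundants; the released structure is the simple span AC.
Simple-span end rotations at A and C under the given loads:
  at A: point load 37.8 at a = 2.73: Pab(L + b)/(6LEI) = 156.8/EI
  at C: point load 37.8 at a = 2.73: Pab(L + a)/(6LEI) = 125.4/EI
  at A: triangular load, peak 4.5: 7w₀L³/(360EI) = 48.24/EI
  at C: triangular load, peak 4.5: w₀L³/(45EI) = 55.14/EI
  θ_A0 = 205.1/EI,  θ_C0 = 180.5/EI
Flexibility coefficients: a unit moment at one end gives L/(3EI) there and L/(6EI) at the far end, so f₁₁ = f₂₂ = 2.733/EI and f₁₂ = f₂₁ = 1.367/EI.
Compatibility — zero rotation at each built-in end:
  2.733 M_A + 1.367 M_C = 205.1
  1.367 M_A + 2.733 M_C = 180.5
Solving the pair gives M_A = 56.01 kip·ft and M_C = 38.05 kip·ft (hogging).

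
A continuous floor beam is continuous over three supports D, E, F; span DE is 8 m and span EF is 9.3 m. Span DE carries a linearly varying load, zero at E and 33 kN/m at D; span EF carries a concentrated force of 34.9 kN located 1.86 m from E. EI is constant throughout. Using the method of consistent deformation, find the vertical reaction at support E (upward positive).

R_E = 91.01 kN

Insert a hinge at E; M_E is the redundant, and each span becomes simply supported.
Rotations at E on the released spans (each span's end-slope, ×1/EI):
  span DE: triangular load, peak 33: 7w₀L³/(360EI) = 328.5/EI
  span EF: point load 34.9 at a = 1.86: Pab(L + b)/(6LEI) = 144.9/EI
  relative rotation θ_0 = (328.5 + 144.9)/EI = 473.4/EI
A unit hogging moment at E produces rotation L₁/(3EI) + L₂/(3EI) = 5.767/EI.
Compatibility: M_E·(L₁+L₂)/(3EI) = θ_0, giving M_E = 82.1 kN·m (hogging).
Span DE, ΣM about D with M_E applied at E: R_E^{DE}·8 = 352 + 82.1, so R_E^{DE} = 54.26 kN and R_D = 132 − 54.26 = 77.74 kN.
Span EF, ΣM about F: R_E^{EF}·9.3 = 259.7 + 82.1, so R_E^{EF} = 36.75 kN and R_F = 34.9 − 36.75 = -1.848 kN.
R_E = 54.26 + 36.75 = 91.01 kN.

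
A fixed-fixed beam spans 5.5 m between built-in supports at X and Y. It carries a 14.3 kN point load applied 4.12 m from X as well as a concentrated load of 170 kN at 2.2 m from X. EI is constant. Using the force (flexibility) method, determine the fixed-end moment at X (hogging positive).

M_X = 138.3 kN·m

Release both end moments; the primary structure is a simply-supported span XY with redundants M_X and M_Y.
On the primary (simply-supported) span, the end slopes from the loading are:
  at X: point load 14.3 at a = 4.12: Pab(L + b)/(6LEI) = 16.95/EI
  at Y: point load 14.3 at a = 4.12: Pab(L + a)/(6LEI) = 23.7/EI
  at X: point load 170 at a = 2.2: Pab(L + b)/(6LEI) = 329.1/EI
  at Y: point load 170 at a = 2.2: Pab(L + a)/(6LEI) = 288/EI
  θ_X0 = 346.1/EI,  θ_Y0 = 311.7/EI
Flexibility coefficients: a unit moment at one end gives L/(3EI) there and L/(6EI) at the far end, so f₁₁ = f₂₂ = 1.833/EI and f₁₂ = f₂₁ = 0.9167/EI.
Compatibility — zero rotation at each built-in end:
  1.833 M_X + 0.9167 M_Y = 346.1
  0.9167 M_X + 1.833 M_Y = 311.7
Solving the pair gives M_X = 138.3 kN·m and M_Y = 100.8 kN·m (hogging).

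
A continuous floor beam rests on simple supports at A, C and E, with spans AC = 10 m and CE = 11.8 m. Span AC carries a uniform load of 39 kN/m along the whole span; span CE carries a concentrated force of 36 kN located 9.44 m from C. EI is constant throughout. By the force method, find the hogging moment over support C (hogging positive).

M_C = 245.7 kN·m

Take M_C as the redundant. Released structure: two simple spans AC and CE with a hinge at C.
End slopes at the hinge C, treating each span as simply supported:
  span AC: UDL 39: wL³/(24EI) = 1625/EI
  span CE: point load 36 at a = 9.44: Pab(L + b)/(6LEI) = 160.4/EI
  relative rotation θ_0 = (1625 + 160.4)/EI = 1785/EI
A unit hogging moment at C produces rotation L₁/(3EI) + L₂/(3EI) = 7.267/EI.
Compatibility: M_C·(L₁+L₂)/(3EI) = θ_0, giving M_C = 245.7 kN·m (hogging).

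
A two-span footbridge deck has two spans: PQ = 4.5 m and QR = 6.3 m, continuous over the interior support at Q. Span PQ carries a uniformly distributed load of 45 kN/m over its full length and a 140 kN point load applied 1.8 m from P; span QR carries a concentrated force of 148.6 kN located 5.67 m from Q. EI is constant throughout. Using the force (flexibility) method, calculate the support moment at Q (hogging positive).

Insert a hinge at Q; M_Q is the redundant, and each span becomes simply supported.
End slopes at the hinge Q, treating each span as simply supported:
  span PQ: UDL 45: wL³/(24EI) = 170.9/EI
  span PQ: point load 140 at a = 1.8: Pab(L + a)/(6LEI) = 158.8/EI
  span QR: point load 148.6 at a = 5.67: Pab(L + b)/(6LEI) = 97.32/EI
  relative rotation θ_0 = (329.6 + 97.32)/EI = 426.9/EI
A unit hogging moment at Q produces rotation L₁/(3EI) + L₂/(3EI) = 3.6/EI.
Compatibility: M_Q·(L₁+L₂)/(3EI) = θ_0, giving M_Q = 118.6 kN·m (hogging).

M_Q = 118.6 kN·m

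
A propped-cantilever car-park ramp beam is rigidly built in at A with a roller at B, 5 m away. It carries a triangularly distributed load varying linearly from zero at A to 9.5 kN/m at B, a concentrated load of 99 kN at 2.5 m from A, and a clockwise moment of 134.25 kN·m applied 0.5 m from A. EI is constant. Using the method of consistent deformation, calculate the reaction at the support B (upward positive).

Remove the prop at B; the released (primary) structure is a cantilever built in at A.
Free-end deflection of the primary structure under the applied loading (downward +):
  triangular load, peak 9.5 at the free end: 11w₀L⁴/(120EI) = 544.3/EI
  point load 99 at a = 2.5: Pa²(3L − a)/(6EI) = 1289/EI
  clockwise couple 134.25 at a = 0.5: M₀a(2L − a)/(2EI) = 318.8/EI
  δ_0 = 2152/EI
Tip deflection under a unit load at B: L³/(3EI) = 41.67/EI.
Compatibility at B: δ_0 − R_B·δ_{BB} = 0, so R_B = 2152/41.67 = 51.65 kN.

R_B = 51.65 kN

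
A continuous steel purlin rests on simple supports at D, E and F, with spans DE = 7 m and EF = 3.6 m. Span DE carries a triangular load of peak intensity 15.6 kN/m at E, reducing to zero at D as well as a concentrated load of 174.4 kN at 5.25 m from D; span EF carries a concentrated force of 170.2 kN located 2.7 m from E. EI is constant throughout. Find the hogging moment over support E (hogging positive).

Take M_E as the redundant. Released structure: two simple spans DE and EF with a hinge at E.
Rotations at E on the released spans (each span's end-slope, ×1/EI):
  span DE: triangular load, peak 15.6: w₀L³/(45EI) = 118.9/EI
  span DE: point load 174.4 at a = 5.25: Pab(L + a)/(6LEI) = 467.3/EI
  span EF: point load 170.2 at a = 2.7: Pab(L + b)/(6LEI) = 86.16/EI
  relative rotation θ_0 = (586.2 + 86.16)/EI = 672.4/EI
A unit hogging moment at E produces rotation L₁/(3EI) + L₂/(3EI) = 3.533/EI.
Compatibility: M_E·(L₁+L₂)/(3EI) = θ_0, giving M_E = 190.3 kN·m (hogging).

M_E = 190.3 kN·m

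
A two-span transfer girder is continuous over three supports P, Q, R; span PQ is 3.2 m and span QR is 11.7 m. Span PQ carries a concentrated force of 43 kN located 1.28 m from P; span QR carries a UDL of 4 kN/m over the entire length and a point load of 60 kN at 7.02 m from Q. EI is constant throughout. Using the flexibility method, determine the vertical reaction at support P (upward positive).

Release continuity at Q by inserting a hinge; the redundant is the internal moment M_Q. The primary structure is two simply-supported spans PQ and QR.
End slopes at the hinge Q, treating each span as simply supported:
  span PQ: point load 43 at a = 1.28: Pab(L + a)/(6LEI) = 24.66/EI
  span QR: UDL 4: wL³/(24EI) = 266.9/EI
  span QR: point load 60 at a = 7.02: Pab(L + b)/(6LEI) = 460/EI
  relative rotation θ_0 = (24.66 + 726.9)/EI = 751.5/EI
A unit hogging moment at Q produces rotation L₁/(3EI) + L₂/(3EI) = 4.967/EI.
Slope continuity at Q: θ_0 = M_Q·4.967/EI, so M_Q = 751.5/4.967 = 151.3 kN·m (hogging).
Span PQ, ΣM about P with M_Q applied at Q: R_Q^{PQ}·3.2 = 55.04 + 151.3, so R_Q^{PQ} = 64.49 kN and R_P = 43 − 64.49 = -21.49 kN.

R_P = -21.49 kN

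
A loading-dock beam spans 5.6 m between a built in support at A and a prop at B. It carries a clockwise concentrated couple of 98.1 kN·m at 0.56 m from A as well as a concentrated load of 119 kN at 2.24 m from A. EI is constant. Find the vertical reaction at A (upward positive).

Take the reaction at B as the redundant and release it; the primary structure is a cantilever fixed at A.
Deflection at B on the released cantilever, summing each load's contribution:
  clockwise couple 98.1 at a = 0.56: M₀a(2L − a)/(2EI) = 292.3/EI
  point load 119 at a = 2.24: Pa²(3L − a)/(6EI) = 1449/EI
  δ_0 = 1741/EI
Flexibility coefficient — unit upward force at B: δ_{BB} = L³/(3EI) = 58.54/EI.
The prop prevents deflection at B: R_B = δ_0/δ_{BB} = 1741/58.54 = 29.74 kN.
Vertical equilibrium: R_A = ΣP − R_B = 119 − 29.74 = 89.26 kN.

R_A = 89.26 kN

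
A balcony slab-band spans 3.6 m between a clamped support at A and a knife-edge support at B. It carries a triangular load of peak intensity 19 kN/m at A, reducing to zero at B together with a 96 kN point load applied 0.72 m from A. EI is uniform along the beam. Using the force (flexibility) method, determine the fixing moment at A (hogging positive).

M_A = 66.18 kN·m

Choose R_B as the redundant. The primary structure is the cantilever fixed at A.
Downward deflection at the released point B due to the loads:
  triangular load, peak 19 at the fixed end: w₀L⁴/(30EI) = 106.4/EI
  point load 96 at a = 0.72: Pa²(3L − a)/(6EI) = 83.61/EI
  δ_0 = 190/EI
Flexibility coefficient — unit upward force at B: δ_{BB} = L³/(3EI) = 15.55/EI.
The prop prevents deflection at B: R_B = δ_0/δ_{BB} = 190/15.55 = 12.22 kN.
Moment equilibrium about A: M_A = Σ(load moments about A) − R_B·L = 110.2 − 12.22×3.6 = 66.18 kN·m.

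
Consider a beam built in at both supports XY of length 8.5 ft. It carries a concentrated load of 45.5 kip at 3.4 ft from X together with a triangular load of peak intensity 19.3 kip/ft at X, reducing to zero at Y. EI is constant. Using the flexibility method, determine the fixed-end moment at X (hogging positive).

M_X = 125.4 kip·ft

Release both end moments; the primary structure is a simply-supported span XY with redundants M_X and M_Y.
Simple-span end rotations at X and Y under the given loads:
  at X: point load 45.5 at a = 3.4: Pab(L + b)/(6LEI) = 210.4/EI
  at Y: point load 45.5 at a = 3.4: Pab(L + a)/(6LEI) = 184.1/EI
  at X: triangular load, peak 19.3: w₀L³/(45EI) = 263.4/EI
  at Y: triangular load, peak 19.3: 7w₀L³/(360EI) = 230.5/EI
  θ_X0 = 473.8/EI,  θ_Y0 = 414.6/EI
Flexibility coefficients: a unit moment at one end gives L/(3EI) there and L/(6EI) at the far end, so f₁₁ = f₂₂ = 2.833/EI and f₁₂ = f₂₁ = 1.417/EI.
Compatibility — zero rotation at each built-in end:
  2.833 M_X + 1.417 M_Y = 473.8
  1.417 M_X + 2.833 M_Y = 414.6
Solving the pair gives M_X = 125.4 kip·ft and M_Y = 83.61 kip·ft (hogging).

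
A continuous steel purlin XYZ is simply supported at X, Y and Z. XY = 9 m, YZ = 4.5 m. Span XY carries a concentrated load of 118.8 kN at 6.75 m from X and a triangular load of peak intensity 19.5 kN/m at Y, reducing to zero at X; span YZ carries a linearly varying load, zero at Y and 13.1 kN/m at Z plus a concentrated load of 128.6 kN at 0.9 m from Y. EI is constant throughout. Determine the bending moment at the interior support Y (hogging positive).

M_Y = 220.1 kN·m

Take M_Y as the redundant. Released structure: two simple spans XY and YZ with a hinge at Y.
Discontinuity in slope at Y on the released structure — sum the simple-span end rotations:
  span XY: point load 118.8 at a = 6.75: Pab(L + a)/(6LEI) = 526.2/EI
  span XY: triangular load, peak 19.5: w₀L³/(45EI) = 315.9/EI
  span YZ: triangular load, peak 13.1: 7w₀L³/(360EI) = 23.21/EI
  span YZ: point load 128.6 at a = 0.9: Pab(L + b)/(6LEI) = 125/EI
  relative rotation θ_0 = (842.1 + 148.2)/EI = 990.4/EI
A unit hogging moment at Y produces rotation L₁/(3EI) + L₂/(3EI) = 4.5/EI.
Slope continuity at Y: θ_0 = M_Y·4.5/EI, so M_Y = 990.4/4.5 = 220.1 kN·m (hogging).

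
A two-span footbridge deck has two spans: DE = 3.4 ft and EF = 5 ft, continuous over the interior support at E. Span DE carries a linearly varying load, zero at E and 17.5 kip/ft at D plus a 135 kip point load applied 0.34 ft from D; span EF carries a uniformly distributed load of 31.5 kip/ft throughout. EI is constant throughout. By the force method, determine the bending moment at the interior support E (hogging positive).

Release continuity at E by inserting a hinge; the redundant is the internal moment M_E. The primary structure is two simply-supported spans DE and EF.
End slopes at the hinge E, treating each span as simply supported:
  span DE: triangular load, peak 17.5: 7w₀L³/(360EI) = 13.37/EI
  span DE: point load 135 at a = 0.34: Pab(L + a)/(6LEI) = 25.75/EI
  span EF: UDL 31.5: wL³/(24EI) = 164.1/EI
  relative rotation θ_0 = (39.12 + 164.1)/EI = 203.2/EI
A unit hogging moment at E produces rotation L₁/(3EI) + L₂/(3EI) = 2.8/EI.
Compatibility: M_E·(L₁+L₂)/(3EI) = θ_0, giving M_E = 72.57 kip·ft (hogging).

M_E = 72.57 kip·ft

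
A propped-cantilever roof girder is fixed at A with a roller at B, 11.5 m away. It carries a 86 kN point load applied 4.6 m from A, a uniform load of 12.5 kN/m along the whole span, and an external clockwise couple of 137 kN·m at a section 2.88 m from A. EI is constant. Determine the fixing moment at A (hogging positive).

M_A = 443.5 kN·m

Remove the prop at B; the released (primary) structure is a cantilever built in at A.
Deflection at B on the released cantilever, summing each load's contribution:
  point load 86 at a = 4.6: Pa²(3L − a)/(6EI) = 9068/EI
  UDL 12.5: wL⁴/(8EI) = 27328/EI
  clockwise couple 137 at a = 2.88: M₀a(2L − a)/(2EI) = 3969/EI
  δ_0 = 40366/EI
Flexibility coefficient — unit upward force at B: δ_{BB} = L³/(3EI) = 507/EI.
Compatibility at B: δ_0 − R_B·δ_{BB} = 0, so R_B = 40366/507 = 79.62 kN.
Moment equilibrium about A: M_A = Σ(load moments about A) − R_B·L = 1359 − 79.62×11.5 = 443.5 kN·m.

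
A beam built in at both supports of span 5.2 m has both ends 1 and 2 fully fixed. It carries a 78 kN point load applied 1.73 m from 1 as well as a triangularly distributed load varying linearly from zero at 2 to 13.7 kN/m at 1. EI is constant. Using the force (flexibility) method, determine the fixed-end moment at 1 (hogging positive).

M_1 = 78.61 kN·m

Take the two fixed-end moments M_1, M_2 as redundants; the released structure is the simple span 12.
On the primary (simply-supported) span, the end slopes from the loading are:
  at 1: point load 78 at a = 1.73: Pab(L + b)/(6LEI) = 130.1/EI
  at 2: point load 78 at a = 1.73: Pab(L + a)/(6LEI) = 104/EI
  at 1: triangular load, peak 13.7: w₀L³/(45EI) = 42.81/EI
  at 2: triangular load, peak 13.7: 7w₀L³/(360EI) = 37.46/EI
  θ_10 = 172.9/EI,  θ_20 = 141.5/EI
Flexibility coefficients: a unit moment at one end gives L/(3EI) there and L/(6EI) at the far end, so f₁₁ = f₂₂ = 1.733/EI and f₁₂ = f₂₁ = 0.8667/EI.
Compatibility — zero rotation at each built-in end:
  1.733 M_1 + 0.8667 M_2 = 172.9
  0.8667 M_1 + 1.733 M_2 = 141.5
Solving the pair gives M_1 = 78.61 kN·m and M_2 = 42.31 kN·m (hogging).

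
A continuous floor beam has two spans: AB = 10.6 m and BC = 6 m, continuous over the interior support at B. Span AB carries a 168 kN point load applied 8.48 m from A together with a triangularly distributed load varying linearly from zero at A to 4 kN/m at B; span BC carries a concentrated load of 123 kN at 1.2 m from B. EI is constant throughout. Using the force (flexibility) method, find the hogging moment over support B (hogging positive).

M_B = 221.3 kN·m

Release continuity at B by inserting a hinge; the redundant is the internal moment M_B. The primary structure is two simply-supported spans AB and BC.
Rotations at B on the released spans (each span's end-slope, ×1/EI):
  span AB: point load 168 at a = 8.48: Pab(L + a)/(6LEI) = 906.1/EI
  span AB: triangular load, peak 4: w₀L³/(45EI) = 105.9/EI
  span BC: point load 123 at a = 1.2: Pab(L + b)/(6LEI) = 212.5/EI
  relative rotation θ_0 = (1012 + 212.5)/EI = 1224/EI
A unit hogging moment at B produces rotation L₁/(3EI) + L₂/(3EI) = 5.533/EI.
Slope continuity at B: θ_0 = M_B·5.533/EI, so M_B = 1224/5.533 = 221.3 kN·m (hogging).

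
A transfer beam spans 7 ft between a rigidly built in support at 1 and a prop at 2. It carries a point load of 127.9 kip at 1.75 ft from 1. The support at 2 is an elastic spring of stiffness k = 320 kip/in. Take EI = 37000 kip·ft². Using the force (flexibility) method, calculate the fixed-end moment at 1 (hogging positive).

M_1 = 152.9 kip·ft

Release the roller at 2. Primary structure: cantilever fixed at 1.
Free-end deflection of the primary structure under the applied loading (downward +):
  point load 127.9 at a = 1.75: Pa²(3L − a)/(6EI) = 1257/EI
Tip deflection under a unit load at 2: L³/(3EI) = 114.3/EI.
With EI = 37000 kip·ft²: δ_0 = 0.033964 ft and δ_{22} = 0.00309 ft/kip.
Compatibility — the spring shortens by R_2/k under the reaction it provides: δ_0 − R_2·δ_{22} = R_2/k. With 1/k = 1/(320×12) ft/kip = 0.00026 ft/kip, R_2 = δ_0 / (δ_{22} + 1/k) = 0.033964 / (0.00309 + 0.00026) = 10.14 kip.
Moment equilibrium about 1: M_1 = Σ(load moments about 1) − R_2·L = 223.8 − 10.14×7 = 152.9 kip·ft.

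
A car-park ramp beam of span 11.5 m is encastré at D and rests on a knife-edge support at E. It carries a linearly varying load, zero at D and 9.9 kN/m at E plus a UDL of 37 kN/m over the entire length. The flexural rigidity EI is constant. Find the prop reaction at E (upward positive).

R_E = 190.9 kN

Take the reaction at E as the redundant and release it; the primary structure is a cantilever fixed at D.
Free-end deflection of the primary structure under the applied loading (downward +):
  triangular load, peak 9.9 at the free end: 11w₀L⁴/(120EI) = 15872/EI
  UDL 37: wL⁴/(8EI) = 80892/EI
  δ_0 = 96764/EI
Flexibility coefficient — unit upward force at E: δ_{EE} = L³/(3EI) = 507/EI.
Compatibility at E: δ_0 − R_E·δ_{EE} = 0, so R_E = 96764/507 = 190.9 kN.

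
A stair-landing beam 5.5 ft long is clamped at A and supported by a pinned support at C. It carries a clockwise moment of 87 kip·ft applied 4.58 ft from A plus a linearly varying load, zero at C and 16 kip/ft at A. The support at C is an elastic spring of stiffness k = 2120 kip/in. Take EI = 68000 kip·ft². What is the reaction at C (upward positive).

Choose R_C as the redundant. The primary structure is the cantilever fixed at A.
Downward deflection at the released point C due to the loads:
  clockwise couple 87 at a = 4.58: M₀a(2L − a)/(2EI) = 1279/EI
  triangular load, peak 16 at the fixed end: w₀L⁴/(30EI) = 488/EI
  δ_0 = 1767/EI
Tip deflection under a unit load at C: L³/(3EI) = 55.46/EI.
With EI = 68000 kip·ft²: δ_0 = 0.025987 ft and δ_{CC} = 0.000816 ft/kip.
Compatibility — the spring shortens by R_C/k under the reaction it provides: δ_0 − R_C·δ_{CC} = R_C/k. With 1/k = 1/(2120×12) ft/kip = 0.000039 ft/kip, R_C = δ_0 / (δ_{CC} + 1/k) = 0.025987 / (0.000816 + 0.000039) = 30.4 kip.

R_C = 30.4 kip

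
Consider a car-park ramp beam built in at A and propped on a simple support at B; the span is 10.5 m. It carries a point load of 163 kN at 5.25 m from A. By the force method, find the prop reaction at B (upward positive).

R_B = 50.94 kN

Choose R_B as the redundant. The primary structure is the cantilever fixed at A.
Downward deflection at the released point B due to the loads:
  point load 163 at a = 5.25: Pa²(3L − a)/(6EI) = 19656/EI
Tip deflection under a unit load at B: L³/(3EI) = 385.9/EI.
The prop prevents deflection at B: R_B = δ_0/δ_{BB} = 19656/385.9 = 50.94 kN.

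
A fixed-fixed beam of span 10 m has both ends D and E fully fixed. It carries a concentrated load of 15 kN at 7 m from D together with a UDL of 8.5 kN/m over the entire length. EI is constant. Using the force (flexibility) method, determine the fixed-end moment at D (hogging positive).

Take the two fixed-end moments M_D, M_E as redundants; the released structure is the simple span DE.
End rotations of the released simple span under the applied load (×1/EI):
  at D: point load 15 at a = 7: Pab(L + b)/(6LEI) = 68.25/EI
  at E: point load 15 at a = 7: Pab(L + a)/(6LEI) = 89.25/EI
  at D: UDL 8.5: wL³/(24EI) = 354.2/EI
  at E: UDL 8.5: wL³/(24EI) = 354.2/EI
  θ_D0 = 422.4/EI,  θ_E0 = 443.4/EI
Flexibility coefficients: a unit moment at one end gives L/(3EI) there and L/(6EI) at the far end, so f₁₁ = f₂₂ = 3.333/EI and f₁₂ = f₂₁ = 1.667/EI.
Compatibility — zero rotation at each built-in end:
  3.333 M_D + 1.667 M_E = 422.4
  1.667 M_D + 3.333 M_E = 443.4
Solving the pair gives M_D = 80.28 kN·m and M_E = 92.88 kN·m (hogging).

M_D = 80.28 kN·m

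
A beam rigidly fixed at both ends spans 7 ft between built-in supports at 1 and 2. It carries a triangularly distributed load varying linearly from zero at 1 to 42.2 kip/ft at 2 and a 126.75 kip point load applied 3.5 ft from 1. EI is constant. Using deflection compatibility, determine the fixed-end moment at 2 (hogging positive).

M_2 = 214.3 kip·ft

Take the two fixed-end moments M_1, M_2 as redundants; the released structure is the simple span 12.
End rotations of the released simple span under the applied load (×1/EI):
  at 1: triangular load, peak 42.2: 7w₀L³/(360EI) = 281.5/EI
  at 2: triangular load, peak 42.2: w₀L³/(45EI) = 321.7/EI
  at 1: point load 126.75 at a = 3.5: Pab(L + b)/(6LEI) = 388.2/EI
  at 2: point load 126.75 at a = 3.5: Pab(L + a)/(6LEI) = 388.2/EI
  θ_10 = 669.6/EI,  θ_20 = 709.8/EI
Flexibility coefficients: a unit moment at one end gives L/(3EI) there and L/(6EI) at the far end, so f₁₁ = f₂₂ = 2.333/EI and f₁₂ = f₂₁ = 1.167/EI.
Compatibility — zero rotation at each built-in end:
  2.333 M_1 + 1.167 M_2 = 669.6
  1.167 M_1 + 2.333 M_2 = 709.8
Solving the pair gives M_1 = 179.8 kip·ft and M_2 = 214.3 kip·ft (hogging).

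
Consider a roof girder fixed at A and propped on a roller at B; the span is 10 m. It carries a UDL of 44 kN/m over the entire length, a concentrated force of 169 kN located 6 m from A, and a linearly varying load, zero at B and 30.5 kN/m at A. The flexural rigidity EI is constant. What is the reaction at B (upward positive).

R_B = 268.5 kN

Remove the prop at B; the released (primary) structure is a cantilever built in at A.
Deflection at B on the released cantilever, summing each load's contribution:
  UDL 44: wL⁴/(8EI) = 55000/EI
  point load 169 at a = 6: Pa²(3L − a)/(6EI) = 24336/EI
  triangular load, peak 30.5 at the fixed end: w₀L⁴/(30EI) = 10167/EI
  δ_0 = 89503/EI
Tip deflection under a unit load at B: L³/(3EI) = 333.3/EI.
Compatibility at B: δ_0 − R_B·δ_{BB} = 0, so R_B = 89503/333.3 = 268.5 kN.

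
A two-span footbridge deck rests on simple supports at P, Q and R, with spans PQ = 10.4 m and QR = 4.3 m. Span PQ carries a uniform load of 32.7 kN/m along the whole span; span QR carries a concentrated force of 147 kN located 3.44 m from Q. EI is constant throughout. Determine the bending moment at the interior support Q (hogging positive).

M_Q = 330.5 kN·m

Insert a hinge at Q; M_Q is the redundant, and each span becomes simply supported.
Discontinuity in slope at Q on the released structure — sum the simple-span end rotations:
  span PQ: UDL 32.7: wL³/(24EI) = 1533/EI
  span QR: point load 147 at a = 3.44: Pab(L + b)/(6LEI) = 86.98/EI
  relative rotation θ_0 = (1533 + 86.98)/EI = 1620/EI
A unit hogging moment at Q produces rotation L₁/(3EI) + L₂/(3EI) = 4.9/EI.
Compatibility: M_Q·(L₁+L₂)/(3EI) = θ_0, giving M_Q = 330.5 kN·m (hogging).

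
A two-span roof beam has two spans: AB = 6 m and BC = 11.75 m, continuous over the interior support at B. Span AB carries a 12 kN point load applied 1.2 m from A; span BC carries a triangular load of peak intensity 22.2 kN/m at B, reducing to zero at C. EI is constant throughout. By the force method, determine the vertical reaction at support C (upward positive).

R_C = 31.76 kN

Release continuity at B by inserting a hinge; the redundant is the internal moment M_B. The primary structure is two simply-supported spans AB and BC.
Discontinuity in slope at B on the released structure — sum the simple-span end rotations:
  span AB: point load 12 at a = 1.2: Pab(L + a)/(6LEI) = 13.82/EI
  span BC: triangular load, peak 22.2: w₀L³/(45EI) = 800.3/EI
  relative rotation θ_0 = (13.82 + 800.3)/EI = 814.1/EI
A unit hogging moment at B produces rotation L₁/(3EI) + L₂/(3EI) = 5.917/EI.
Slope continuity at B: θ_0 = M_B·5.917/EI, so M_B = 814.1/5.917 = 137.6 kN·m (hogging).
Span BC, ΣM about C: R_B^{BC}·11.75 = 1022 + 137.6, so R_B^{BC} = 98.66 kN and R_C = 130.4 − 98.66 = 31.76 kN.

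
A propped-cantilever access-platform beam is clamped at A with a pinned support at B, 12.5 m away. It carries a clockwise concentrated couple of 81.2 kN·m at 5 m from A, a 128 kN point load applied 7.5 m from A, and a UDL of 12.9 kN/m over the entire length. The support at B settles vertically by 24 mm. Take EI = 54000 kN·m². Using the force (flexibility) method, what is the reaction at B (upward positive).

Take the reaction at B as the redundant and release it; the primary structure is a cantilever fixed at A.
Downward deflection at the released point B due to the loads:
  clockwise couple 81.2 at a = 5: M₀a(2L − a)/(2EI) = 4060/EI
  point load 128 at a = 7.5: Pa²(3L − a)/(6EI) = 36000/EI
  UDL 12.9: wL⁴/(8EI) = 39368/EI
  δ_0 = 79428/EI
Flexibility coefficient — unit upward force at B: δ_{BB} = L³/(3EI) = 651/EI.
With EI = 54000 kN·m²: δ_0 = 1.4709 m and δ_{BB} = 0.012056 m/kN.
Compatibility — the beam at B must follow the support down by 0.024 m: δ_0 − R_B·δ_{BB} = 0.024, so R_B = (1.4709 − 0.024)/0.012056 = 120 kN.

R_B = 120 kN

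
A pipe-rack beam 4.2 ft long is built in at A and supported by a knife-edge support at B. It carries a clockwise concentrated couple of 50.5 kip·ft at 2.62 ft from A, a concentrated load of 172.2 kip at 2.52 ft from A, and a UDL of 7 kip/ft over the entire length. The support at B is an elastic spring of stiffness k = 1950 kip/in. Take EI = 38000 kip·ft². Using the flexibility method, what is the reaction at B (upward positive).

Choose R_B as the redundant. The primary structure is the cantilever fixed at A.
Primary-structure tip deflection at B by superposition:
  clockwise couple 50.5 at a = 2.62: M₀a(2L − a)/(2EI) = 382.4/EI
  point load 172.2 at a = 2.52: Pa²(3L − a)/(6EI) = 1837/EI
  UDL 7: wL⁴/(8EI) = 272.3/EI
  δ_0 = 2492/EI
Tip deflection under a unit load at B: L³/(3EI) = 24.7/EI.
With EI = 38000 kip·ft²: δ_0 = 0.065574 ft and δ_{BB} = 0.00065 ft/kip.
Compatibility — the spring shortens by R_B/k under the reaction it provides: δ_0 − R_B·δ_{BB} = R_B/k. With 1/k = 1/(1950×12) ft/kip = 0.000043 ft/kip, R_B = δ_0 / (δ_{BB} + 1/k) = 0.065574 / (0.00065 + 0.000043) = 94.67 kip.

R_B = 94.67 kip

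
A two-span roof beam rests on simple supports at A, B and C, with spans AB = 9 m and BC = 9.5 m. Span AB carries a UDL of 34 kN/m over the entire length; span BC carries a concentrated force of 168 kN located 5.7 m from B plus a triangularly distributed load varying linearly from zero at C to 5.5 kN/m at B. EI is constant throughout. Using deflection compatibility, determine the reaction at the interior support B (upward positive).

R_B = 307.3 kN

Take M_B as the redundant. Released structure: two simple spans AB and BC with a hinge at B.
End slopes at the hinge B, treating each span as simply supported:
  span AB: UDL 34: wL³/(24EI) = 1033/EI
  span BC: point load 168 at a = 5.7: Pab(L + b)/(6LEI) = 849.1/EI
  span BC: triangular load, peak 5.5: w₀L³/(45EI) = 104.8/EI
  relative rotation θ_0 = (1033 + 953.9)/EI = 1987/EI
A unit hogging moment at B produces rotation L₁/(3EI) + L₂/(3EI) = 6.167/EI.
Slope continuity at B: θ_0 = M_B·6.167/EI, so M_B = 1987/6.167 = 322.2 kN·m (hogging).
Span AB, ΣM about A with M_B applied at B: R_B^{AB}·9 = 1377 + 322.2, so R_B^{AB} = 188.8 kN and R_A = 306 − 188.8 = 117.2 kN.
Span BC, ΣM about C: R_B^{BC}·9.5 = 803.9 + 322.2, so R_B^{BC} = 118.5 kN and R_C = 194.1 − 118.5 = 75.6 kN.
R_B = 188.8 + 118.5 = 307.3 kN.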